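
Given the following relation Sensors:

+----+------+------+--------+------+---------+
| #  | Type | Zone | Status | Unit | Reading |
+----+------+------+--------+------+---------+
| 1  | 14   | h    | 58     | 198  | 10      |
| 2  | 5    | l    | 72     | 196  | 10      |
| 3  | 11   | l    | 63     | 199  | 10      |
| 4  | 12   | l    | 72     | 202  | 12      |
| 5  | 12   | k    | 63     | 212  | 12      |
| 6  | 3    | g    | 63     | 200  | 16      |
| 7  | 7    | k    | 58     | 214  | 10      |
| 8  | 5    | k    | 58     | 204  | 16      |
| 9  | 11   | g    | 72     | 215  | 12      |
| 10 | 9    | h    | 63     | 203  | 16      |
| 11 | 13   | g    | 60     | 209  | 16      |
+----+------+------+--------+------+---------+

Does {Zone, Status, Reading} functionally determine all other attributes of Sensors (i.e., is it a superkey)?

Yes

All 11 rows have distinct {Zone, Status, Reading} values, so {Zone, Status, Reading} → (all attributes) holds and {Zone, Status, Reading} is a superkey.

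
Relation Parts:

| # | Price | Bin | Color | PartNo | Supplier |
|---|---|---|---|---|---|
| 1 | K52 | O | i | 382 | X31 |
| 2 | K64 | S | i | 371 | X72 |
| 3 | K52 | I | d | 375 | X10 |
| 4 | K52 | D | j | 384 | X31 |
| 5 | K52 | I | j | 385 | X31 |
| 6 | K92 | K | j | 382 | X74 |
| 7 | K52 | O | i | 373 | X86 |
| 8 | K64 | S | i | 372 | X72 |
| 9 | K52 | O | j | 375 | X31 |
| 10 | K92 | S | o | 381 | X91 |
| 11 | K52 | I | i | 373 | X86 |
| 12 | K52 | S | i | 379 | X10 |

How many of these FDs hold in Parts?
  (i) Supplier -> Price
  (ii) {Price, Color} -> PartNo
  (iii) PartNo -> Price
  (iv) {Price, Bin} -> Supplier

1

(i) Supplier -> Price: every LHS value maps to a single RHS value — holds.
(ii) {Price, Color} -> PartNo: (Price=K52, Color=i): rows 1, 7, 11, 12 → PartNo takes values {382, 373, 379} — violation; (Price=K64, Color=i): rows 2, 8 → PartNo takes values {371, 372} — violation; (Price=K52, Color=j): rows 4, 5, 9 → PartNo takes values {384, 385, 375} — violation — fails.
(iii) PartNo -> Price: PartNo=382: rows 1, 6 → Price takes values {K52, K92} — violation — fails.
(iv) {Price, Bin} -> Supplier: (Price=K52, Bin=O): rows 1, 7, 9 → Supplier takes values {X31, X86} — violation; (Price=K52, Bin=I): rows 3, 5, 11 → Supplier takes values {X10, X31, X86} — violation — fails.
1 of the 4 dependencies holds.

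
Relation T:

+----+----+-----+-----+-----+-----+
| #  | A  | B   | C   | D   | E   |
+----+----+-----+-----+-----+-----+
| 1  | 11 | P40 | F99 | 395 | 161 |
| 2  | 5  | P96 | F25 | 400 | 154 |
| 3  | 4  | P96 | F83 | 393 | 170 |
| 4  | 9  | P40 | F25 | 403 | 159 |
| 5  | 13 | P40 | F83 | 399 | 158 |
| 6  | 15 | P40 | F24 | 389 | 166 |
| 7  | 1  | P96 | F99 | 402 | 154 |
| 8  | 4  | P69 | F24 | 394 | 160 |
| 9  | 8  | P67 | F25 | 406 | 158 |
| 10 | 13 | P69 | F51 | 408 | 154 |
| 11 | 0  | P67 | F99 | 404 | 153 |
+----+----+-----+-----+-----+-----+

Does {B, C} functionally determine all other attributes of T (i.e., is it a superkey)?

Yes

All 11 rows have distinct {B, C} values, so {B, C} → (all attributes) holds and {B, C} is a superkey.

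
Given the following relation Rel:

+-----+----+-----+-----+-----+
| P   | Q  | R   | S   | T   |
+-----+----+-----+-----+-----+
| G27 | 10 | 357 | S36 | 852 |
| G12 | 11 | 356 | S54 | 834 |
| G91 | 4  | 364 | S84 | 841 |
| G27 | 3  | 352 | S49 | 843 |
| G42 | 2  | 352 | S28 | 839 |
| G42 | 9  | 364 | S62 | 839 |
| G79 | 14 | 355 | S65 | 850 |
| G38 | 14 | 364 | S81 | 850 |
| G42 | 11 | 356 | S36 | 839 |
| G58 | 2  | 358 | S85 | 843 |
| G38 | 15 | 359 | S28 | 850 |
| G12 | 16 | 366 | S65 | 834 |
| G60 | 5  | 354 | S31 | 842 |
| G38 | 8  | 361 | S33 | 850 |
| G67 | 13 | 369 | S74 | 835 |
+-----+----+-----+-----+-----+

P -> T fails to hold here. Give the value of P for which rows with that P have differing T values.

P=G27: 2 rows → T takes values {852, 843} — violation
P=G12: 2 rows → T = 834, 834 ✓
P=G91: 1 row → T = 841 ✓
P=G42: 3 rows → T = 839, 839, 839 ✓
P=G79: 1 row → T = 850 ✓
P=G38: 3 rows → T = 850, 850, 850 ✓
P=G58: 1 row → T = 843 ✓
P=G60: 1 row → T = 842 ✓
P=G67: 1 row → T = 835 ✓
The only P value with inconsistent T is P=G27.

G27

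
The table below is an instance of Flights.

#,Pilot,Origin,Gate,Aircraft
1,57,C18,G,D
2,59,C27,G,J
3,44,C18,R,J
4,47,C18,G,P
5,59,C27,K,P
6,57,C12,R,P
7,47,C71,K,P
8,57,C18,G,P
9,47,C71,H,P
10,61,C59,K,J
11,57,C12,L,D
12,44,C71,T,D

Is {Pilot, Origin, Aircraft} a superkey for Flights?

Rows 7 and 9 have the same {Pilot, Origin, Aircraft} value (Pilot=47, Origin=C71, Aircraft=P) but are distinct tuples, so {Pilot, Origin, Aircraft} does not determine every attribute — not a superkey.

No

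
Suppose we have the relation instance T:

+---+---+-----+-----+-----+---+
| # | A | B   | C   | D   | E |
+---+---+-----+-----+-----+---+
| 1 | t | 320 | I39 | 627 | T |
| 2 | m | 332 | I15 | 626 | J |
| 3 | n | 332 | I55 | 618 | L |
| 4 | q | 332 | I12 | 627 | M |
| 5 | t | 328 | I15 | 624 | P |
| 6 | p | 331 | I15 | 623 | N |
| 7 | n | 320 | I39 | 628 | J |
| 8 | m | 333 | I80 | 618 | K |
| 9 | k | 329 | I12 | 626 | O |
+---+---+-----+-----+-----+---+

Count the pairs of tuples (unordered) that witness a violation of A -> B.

3

A=t: violating pairs (1,5) — 1 pair.
A=m: violating pairs (2,8) — 1 pair.
A=n: violating pairs (3,7) — 1 pair.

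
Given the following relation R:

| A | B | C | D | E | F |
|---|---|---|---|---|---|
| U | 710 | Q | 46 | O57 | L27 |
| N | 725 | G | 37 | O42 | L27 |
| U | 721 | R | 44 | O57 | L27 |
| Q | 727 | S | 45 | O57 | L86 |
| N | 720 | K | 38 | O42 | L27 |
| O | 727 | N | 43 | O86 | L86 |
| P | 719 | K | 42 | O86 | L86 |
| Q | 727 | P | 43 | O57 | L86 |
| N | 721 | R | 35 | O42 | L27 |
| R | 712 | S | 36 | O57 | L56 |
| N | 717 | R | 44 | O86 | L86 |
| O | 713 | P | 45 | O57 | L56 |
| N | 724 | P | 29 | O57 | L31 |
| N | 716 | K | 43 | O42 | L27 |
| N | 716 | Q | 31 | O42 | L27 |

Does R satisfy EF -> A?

No

(E=O57, F=L27): 2 rows → A = U, U ✓
(E=O42, F=L27): 5 rows → A = N, N, N, N, N ✓
(E=O57, F=L86): 2 rows → A = Q, Q ✓
(E=O86, F=L86): 3 rows → A takes values {O, P, N} — violation
(E=O57, F=L56): 2 rows → A takes values {R, O} — violation
(E=O57, F=L31): 1 row → A = N ✓
Two rows agree on EF but differ on A, so EF -> A does not hold.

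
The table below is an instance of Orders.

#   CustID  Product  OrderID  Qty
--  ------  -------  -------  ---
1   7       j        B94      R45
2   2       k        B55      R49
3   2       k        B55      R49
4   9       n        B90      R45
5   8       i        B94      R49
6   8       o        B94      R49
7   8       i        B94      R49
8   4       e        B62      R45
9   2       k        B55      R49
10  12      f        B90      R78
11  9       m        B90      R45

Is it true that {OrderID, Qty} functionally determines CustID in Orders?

(OrderID=B94, Qty=R45): row 1 → CustID = 7 ✓
(OrderID=B55, Qty=R49): rows 2, 3, 9 → CustID = 2, 2, 2 ✓
(OrderID=B90, Qty=R45): rows 4, 11 → CustID = 9, 9 ✓
(OrderID=B94, Qty=R49): rows 5, 6, 7 → CustID = 8, 8, 8 ✓
(OrderID=B62, Qty=R45): row 8 → CustID = 4 ✓
(OrderID=B90, Qty=R78): row 10 → CustID = 12 ✓
Every {OrderID, Qty} value is associated with a single CustID value, so {OrderID, Qty} -> CustID holds.

Yes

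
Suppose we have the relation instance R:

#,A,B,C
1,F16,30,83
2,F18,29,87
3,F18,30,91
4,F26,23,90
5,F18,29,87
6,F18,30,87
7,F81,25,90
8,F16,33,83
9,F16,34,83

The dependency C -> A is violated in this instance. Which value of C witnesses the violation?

C=83: rows 1, 8, 9 → A = F16, F16, F16 ✓
C=87: rows 2, 5, 6 → A = F18, F18, F18 ✓
C=91: row 3 → A = F18 ✓
C=90: rows 4, 7 → A takes values {F26, F81} — violation
The only C value with inconsistent A is C=90.

90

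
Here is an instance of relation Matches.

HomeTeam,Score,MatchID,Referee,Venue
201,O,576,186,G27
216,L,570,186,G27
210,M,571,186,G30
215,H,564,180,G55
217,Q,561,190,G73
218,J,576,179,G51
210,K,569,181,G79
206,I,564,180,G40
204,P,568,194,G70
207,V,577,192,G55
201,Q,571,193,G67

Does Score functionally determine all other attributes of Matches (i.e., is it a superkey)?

Two distinct rows share Score=Q, so Score does not determine every attribute — not a superkey.

No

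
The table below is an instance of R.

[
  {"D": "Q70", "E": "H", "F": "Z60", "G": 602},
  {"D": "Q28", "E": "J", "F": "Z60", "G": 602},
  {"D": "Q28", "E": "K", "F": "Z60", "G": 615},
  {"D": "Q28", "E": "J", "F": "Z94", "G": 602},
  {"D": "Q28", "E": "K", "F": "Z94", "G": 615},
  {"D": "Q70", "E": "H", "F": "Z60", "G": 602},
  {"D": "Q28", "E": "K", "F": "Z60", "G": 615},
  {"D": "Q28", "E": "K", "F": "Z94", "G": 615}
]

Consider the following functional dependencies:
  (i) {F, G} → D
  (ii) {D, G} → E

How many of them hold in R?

1

(i) {F, G} → D: (F=Z60, G=602): 3 rows → D takes values {Q70, Q28} — violation — fails.
(ii) {D, G} → E: every LHS value maps to a single RHS value — holds.
1 of the 2 dependencies holds.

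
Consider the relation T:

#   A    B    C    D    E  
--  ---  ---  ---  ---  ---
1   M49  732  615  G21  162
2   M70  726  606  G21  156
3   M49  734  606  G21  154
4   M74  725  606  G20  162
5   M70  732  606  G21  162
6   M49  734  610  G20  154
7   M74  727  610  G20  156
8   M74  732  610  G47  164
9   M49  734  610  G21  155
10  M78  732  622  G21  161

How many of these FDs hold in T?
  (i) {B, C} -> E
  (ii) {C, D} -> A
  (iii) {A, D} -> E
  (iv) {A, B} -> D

(i) {B, C} -> E: (B=734, C=610): rows 6, 9 → E takes values {154, 155} — violation — fails.
(ii) {C, D} -> A: (C=606, D=G21): rows 2, 3, 5 → A takes values {M70, M49} — violation; (C=610, D=G20): rows 6, 7 → A takes values {M49, M74} — violation — fails.
(iii) {A, D} -> E: (A=M49, D=G21): rows 1, 3, 9 → E takes values {162, 154, 155} — violation; (A=M70, D=G21): rows 2, 5 → E takes values {156, 162} — violation; (A=M74, D=G20): rows 4, 7 → E takes values {162, 156} — violation — fails.
(iv) {A, B} -> D: (A=M49, B=734): rows 3, 6, 9 → D takes values {G21, G20} — violation — fails.
None of the 4 dependencies hold.

0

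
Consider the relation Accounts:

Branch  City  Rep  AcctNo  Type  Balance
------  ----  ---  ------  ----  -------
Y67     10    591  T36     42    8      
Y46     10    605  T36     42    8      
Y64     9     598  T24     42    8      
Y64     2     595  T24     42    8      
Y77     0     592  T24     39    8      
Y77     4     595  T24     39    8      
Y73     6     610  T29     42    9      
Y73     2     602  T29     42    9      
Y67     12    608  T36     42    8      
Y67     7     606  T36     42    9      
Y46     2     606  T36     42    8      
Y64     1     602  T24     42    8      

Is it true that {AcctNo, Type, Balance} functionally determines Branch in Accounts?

(AcctNo=T36, Type=42, Balance=8): 4 rows → Branch takes values {Y67, Y46} — violation
(AcctNo=T24, Type=42, Balance=8): 3 rows → Branch = Y64, Y64, Y64 ✓
(AcctNo=T24, Type=39, Balance=8): 2 rows → Branch = Y77, Y77 ✓
(AcctNo=T29, Type=42, Balance=9): 2 rows → Branch = Y73, Y73 ✓
(AcctNo=T36, Type=42, Balance=9): 1 row → Branch = Y67 ✓
Two rows agree on {AcctNo, Type, Balance} but differ on Branch, so {AcctNo, Type, Balance} -> Branch does not hold.

No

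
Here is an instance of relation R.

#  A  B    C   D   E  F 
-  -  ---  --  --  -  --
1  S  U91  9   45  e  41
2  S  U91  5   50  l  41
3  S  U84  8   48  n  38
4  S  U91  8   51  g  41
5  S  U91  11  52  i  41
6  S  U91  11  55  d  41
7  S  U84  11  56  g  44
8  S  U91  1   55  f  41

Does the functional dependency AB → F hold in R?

No

(A=S, B=U91): rows 1, 2, 4, 5, 6, 8 → F = 41, 41, 41, 41, 41, 41 ✓
(A=S, B=U84): rows 3, 7 → F takes values {38, 44} — violation
Two rows agree on AB but differ on F, so AB → F does not hold.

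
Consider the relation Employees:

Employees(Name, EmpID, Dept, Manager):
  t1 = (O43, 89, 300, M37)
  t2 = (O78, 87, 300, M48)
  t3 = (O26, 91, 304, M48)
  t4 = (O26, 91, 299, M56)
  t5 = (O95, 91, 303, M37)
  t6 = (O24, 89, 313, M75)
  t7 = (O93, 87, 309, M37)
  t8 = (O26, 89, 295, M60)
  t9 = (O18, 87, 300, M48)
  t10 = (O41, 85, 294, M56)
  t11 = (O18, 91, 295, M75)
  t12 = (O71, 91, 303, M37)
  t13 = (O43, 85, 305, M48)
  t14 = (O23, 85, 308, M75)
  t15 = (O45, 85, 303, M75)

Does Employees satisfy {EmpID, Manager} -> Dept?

(EmpID=89, Manager=M37): row 1 → Dept = 300 ✓
(EmpID=87, Manager=M48): rows 2, 9 → Dept = 300, 300 ✓
(EmpID=91, Manager=M48): row 3 → Dept = 304 ✓
(EmpID=91, Manager=M56): row 4 → Dept = 299 ✓
(EmpID=91, Manager=M37): rows 5, 12 → Dept = 303, 303 ✓
(EmpID=89, Manager=M75): row 6 → Dept = 313 ✓
(EmpID=87, Manager=M37): row 7 → Dept = 309 ✓
(EmpID=89, Manager=M60): row 8 → Dept = 295 ✓
(EmpID=85, Manager=M56): row 10 → Dept = 294 ✓
(EmpID=91, Manager=M75): row 11 → Dept = 295 ✓
(EmpID=85, Manager=M48): row 13 → Dept = 305 ✓
(EmpID=85, Manager=M75): rows 14, 15 → Dept takes values {308, 303} — violation
Two rows agree on {EmpID, Manager} but differ on Dept, so {EmpID, Manager} -> Dept does not hold.

No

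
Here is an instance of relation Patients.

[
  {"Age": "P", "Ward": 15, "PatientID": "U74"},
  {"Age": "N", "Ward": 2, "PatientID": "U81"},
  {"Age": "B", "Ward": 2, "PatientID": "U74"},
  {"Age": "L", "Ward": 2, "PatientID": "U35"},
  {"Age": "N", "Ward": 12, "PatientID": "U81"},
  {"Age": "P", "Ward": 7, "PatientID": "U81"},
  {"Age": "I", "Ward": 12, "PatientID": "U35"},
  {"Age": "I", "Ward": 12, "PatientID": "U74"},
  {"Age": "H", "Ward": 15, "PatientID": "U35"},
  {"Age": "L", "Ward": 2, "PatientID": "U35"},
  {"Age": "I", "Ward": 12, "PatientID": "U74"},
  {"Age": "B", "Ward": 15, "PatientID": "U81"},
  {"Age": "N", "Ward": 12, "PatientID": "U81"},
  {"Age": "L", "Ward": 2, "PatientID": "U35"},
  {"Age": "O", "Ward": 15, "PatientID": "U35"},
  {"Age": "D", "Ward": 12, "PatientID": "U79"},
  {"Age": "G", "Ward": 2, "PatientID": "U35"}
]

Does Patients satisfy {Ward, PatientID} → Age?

No

(Ward=15, PatientID=U74): 1 row → Age = P ✓
(Ward=2, PatientID=U81): 1 row → Age = N ✓
(Ward=2, PatientID=U74): 1 row → Age = B ✓
(Ward=2, PatientID=U35): 4 rows → Age takes values {L, G} — violation
(Ward=12, PatientID=U81): 2 rows → Age = N, N ✓
(Ward=7, PatientID=U81): 1 row → Age = P ✓
(Ward=12, PatientID=U35): 1 row → Age = I ✓
(Ward=12, PatientID=U74): 2 rows → Age = I, I ✓
(Ward=15, PatientID=U35): 2 rows → Age takes values {H, O} — violation
(Ward=15, PatientID=U81): 1 row → Age = B ✓
(Ward=12, PatientID=U79): 1 row → Age = D ✓
Two rows agree on {Ward, PatientID} but differ on Age, so {Ward, PatientID} → Age does not hold.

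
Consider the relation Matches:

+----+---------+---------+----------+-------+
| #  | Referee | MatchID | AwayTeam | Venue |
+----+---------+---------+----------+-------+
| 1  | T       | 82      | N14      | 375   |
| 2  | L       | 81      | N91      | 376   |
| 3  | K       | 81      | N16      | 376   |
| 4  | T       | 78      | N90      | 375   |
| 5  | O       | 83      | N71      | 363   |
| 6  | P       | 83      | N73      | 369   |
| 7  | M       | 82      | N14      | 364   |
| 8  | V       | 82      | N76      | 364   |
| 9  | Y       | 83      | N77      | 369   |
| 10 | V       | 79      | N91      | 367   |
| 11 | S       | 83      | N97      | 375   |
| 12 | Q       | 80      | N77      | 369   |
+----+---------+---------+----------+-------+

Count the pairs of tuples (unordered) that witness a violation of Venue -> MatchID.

5

Venue=375: violating pairs (1,4), (1,11), (4,11) — 3 pairs.
Venue=376: all 2 rows agree on MatchID — 0 pairs.
Venue=369: violating pairs (6,12), (9,12) — 2 pairs.
Venue=364: all 2 rows agree on MatchID — 0 pairs.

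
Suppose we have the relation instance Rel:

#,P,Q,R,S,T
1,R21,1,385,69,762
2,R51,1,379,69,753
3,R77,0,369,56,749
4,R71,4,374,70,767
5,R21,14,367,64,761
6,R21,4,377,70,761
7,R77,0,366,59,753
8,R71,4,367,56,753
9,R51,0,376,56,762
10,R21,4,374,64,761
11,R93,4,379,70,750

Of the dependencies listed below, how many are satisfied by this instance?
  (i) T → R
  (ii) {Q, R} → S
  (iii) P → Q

(i) T → R: T=762: rows 1, 9 → R takes values {385, 376} — violation; T=753: rows 2, 7, 8 → R takes values {379, 366, 367} — violation; T=761: rows 5, 6, 10 → R takes values {367, 377, 374} — violation — fails.
(ii) {Q, R} → S: (Q=4, R=374): rows 4, 10 → S takes values {70, 64} — violation — fails.
(iii) P → Q: P=R21: rows 1, 5, 6, 10 → Q takes values {1, 14, 4} — violation; P=R51: rows 2, 9 → Q takes values {1, 0} — violation — fails.
None of the 3 dependencies hold.

0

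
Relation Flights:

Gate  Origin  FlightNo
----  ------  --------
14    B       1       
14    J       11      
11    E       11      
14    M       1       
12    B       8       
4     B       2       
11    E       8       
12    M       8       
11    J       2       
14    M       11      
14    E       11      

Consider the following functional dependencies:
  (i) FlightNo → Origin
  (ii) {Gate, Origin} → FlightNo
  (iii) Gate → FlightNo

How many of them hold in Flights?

(i) FlightNo → Origin: FlightNo=1: 2 rows → Origin takes values {B, M} — violation; FlightNo=11: 4 rows → Origin takes values {J, E, M} — violation; FlightNo=8: 3 rows → Origin takes values {B, E, M} — violation; FlightNo=2: 2 rows → Origin takes values {B, J} — violation — fails.
(ii) {Gate, Origin} → FlightNo: (Gate=11, Origin=E): 2 rows → FlightNo takes values {11, 8} — violation; (Gate=14, Origin=M): 2 rows → FlightNo takes values {1, 11} — violation — fails.
(iii) Gate → FlightNo: Gate=14: 5 rows → FlightNo takes values {1, 11} — violation; Gate=11: 3 rows → FlightNo takes values {11, 8, 2} — violation — fails.
None of the 3 dependencies hold.

0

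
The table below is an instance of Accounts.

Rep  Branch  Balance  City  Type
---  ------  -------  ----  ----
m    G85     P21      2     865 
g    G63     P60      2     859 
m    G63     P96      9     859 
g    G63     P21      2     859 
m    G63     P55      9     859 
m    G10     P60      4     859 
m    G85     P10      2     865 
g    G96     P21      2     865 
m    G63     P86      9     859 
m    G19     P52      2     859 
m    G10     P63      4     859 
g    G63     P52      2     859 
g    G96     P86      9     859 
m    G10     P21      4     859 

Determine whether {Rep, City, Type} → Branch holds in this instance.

(Rep=m, City=2, Type=865): 2 rows → Branch = G85, G85 ✓
(Rep=g, City=2, Type=859): 3 rows → Branch = G63, G63, G63 ✓
(Rep=m, City=9, Type=859): 3 rows → Branch = G63, G63, G63 ✓
(Rep=m, City=4, Type=859): 3 rows → Branch = G10, G10, G10 ✓
(Rep=g, City=2, Type=865): 1 row → Branch = G96 ✓
(Rep=m, City=2, Type=859): 1 row → Branch = G19 ✓
(Rep=g, City=9, Type=859): 1 row → Branch = G96 ✓
Every {Rep, City, Type} value is associated with a single Branch value, so {Rep, City, Type} → Branch holds.

Yes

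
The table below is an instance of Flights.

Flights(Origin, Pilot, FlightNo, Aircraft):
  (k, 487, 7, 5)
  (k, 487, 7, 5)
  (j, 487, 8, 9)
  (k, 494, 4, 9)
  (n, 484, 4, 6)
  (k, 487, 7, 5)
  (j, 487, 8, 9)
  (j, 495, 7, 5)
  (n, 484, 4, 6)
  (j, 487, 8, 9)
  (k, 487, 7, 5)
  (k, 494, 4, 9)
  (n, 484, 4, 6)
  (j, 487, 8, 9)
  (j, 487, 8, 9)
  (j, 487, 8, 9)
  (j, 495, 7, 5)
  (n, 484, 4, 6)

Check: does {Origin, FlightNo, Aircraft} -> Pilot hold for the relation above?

Yes

(Origin=k, FlightNo=7, Aircraft=5): 4 rows → Pilot = 487, 487, 487, 487 ✓
(Origin=j, FlightNo=8, Aircraft=9): 6 rows → Pilot = 487, 487, 487, 487, 487, 487 ✓
(Origin=k, FlightNo=4, Aircraft=9): 2 rows → Pilot = 494, 494 ✓
(Origin=n, FlightNo=4, Aircraft=6): 4 rows → Pilot = 484, 484, 484, 484 ✓
(Origin=j, FlightNo=7, Aircraft=5): 2 rows → Pilot = 495, 495 ✓
Every {Origin, FlightNo, Aircraft} value is associated with a single Pilot value, so {Origin, FlightNo, Aircraft} -> Pilot holds.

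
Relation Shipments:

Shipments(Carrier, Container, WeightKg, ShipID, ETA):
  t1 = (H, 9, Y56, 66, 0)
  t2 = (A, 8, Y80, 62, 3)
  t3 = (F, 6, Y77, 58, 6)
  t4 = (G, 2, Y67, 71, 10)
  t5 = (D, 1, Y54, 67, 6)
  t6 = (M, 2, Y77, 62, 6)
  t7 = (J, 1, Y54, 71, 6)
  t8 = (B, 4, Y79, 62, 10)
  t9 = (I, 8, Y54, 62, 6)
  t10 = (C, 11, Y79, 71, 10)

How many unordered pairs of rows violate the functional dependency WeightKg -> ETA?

WeightKg=Y77: all 2 rows agree on ETA — 0 pairs.
WeightKg=Y54: all 3 rows agree on ETA — 0 pairs.
WeightKg=Y79: all 2 rows agree on ETA — 0 pairs.

0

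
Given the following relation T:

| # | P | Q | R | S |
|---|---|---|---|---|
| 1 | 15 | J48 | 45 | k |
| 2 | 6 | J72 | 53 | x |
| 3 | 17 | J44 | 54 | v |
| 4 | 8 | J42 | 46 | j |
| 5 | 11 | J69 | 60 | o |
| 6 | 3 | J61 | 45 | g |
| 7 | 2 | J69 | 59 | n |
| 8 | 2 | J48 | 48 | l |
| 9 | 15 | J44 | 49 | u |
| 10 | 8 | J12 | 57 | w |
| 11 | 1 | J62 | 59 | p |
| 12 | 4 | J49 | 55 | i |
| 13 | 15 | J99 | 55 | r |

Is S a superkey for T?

All 13 rows have distinct S values, so S → (all attributes) holds and S is a superkey.

Yes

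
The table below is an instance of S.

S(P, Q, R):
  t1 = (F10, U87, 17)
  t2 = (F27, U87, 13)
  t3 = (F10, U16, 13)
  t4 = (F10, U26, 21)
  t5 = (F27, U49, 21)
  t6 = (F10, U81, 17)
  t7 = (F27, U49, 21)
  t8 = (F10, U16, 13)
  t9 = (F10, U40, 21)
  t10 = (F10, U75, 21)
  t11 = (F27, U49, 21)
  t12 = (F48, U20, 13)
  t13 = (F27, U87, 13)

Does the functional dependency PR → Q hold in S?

No

(P=F10, R=17): rows 1, 6 → Q takes values {U87, U81} — violation
(P=F27, R=13): rows 2, 13 → Q = U87, U87 ✓
(P=F10, R=13): rows 3, 8 → Q = U16, U16 ✓
(P=F10, R=21): rows 4, 9, 10 → Q takes values {U26, U40, U75} — violation
(P=F27, R=21): rows 5, 7, 11 → Q = U49, U49, U49 ✓
(P=F48, R=13): row 12 → Q = U20 ✓
Two rows agree on PR but differ on Q, so PR → Q does not hold.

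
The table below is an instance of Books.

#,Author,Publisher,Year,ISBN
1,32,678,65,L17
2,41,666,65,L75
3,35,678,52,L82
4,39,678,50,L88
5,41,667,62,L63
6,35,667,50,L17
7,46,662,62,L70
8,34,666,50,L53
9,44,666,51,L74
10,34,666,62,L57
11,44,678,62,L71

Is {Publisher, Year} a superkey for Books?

All 11 rows have distinct {Publisher, Year} values, so {Publisher, Year} → (all attributes) holds and {Publisher, Year} is a superkey.

Yes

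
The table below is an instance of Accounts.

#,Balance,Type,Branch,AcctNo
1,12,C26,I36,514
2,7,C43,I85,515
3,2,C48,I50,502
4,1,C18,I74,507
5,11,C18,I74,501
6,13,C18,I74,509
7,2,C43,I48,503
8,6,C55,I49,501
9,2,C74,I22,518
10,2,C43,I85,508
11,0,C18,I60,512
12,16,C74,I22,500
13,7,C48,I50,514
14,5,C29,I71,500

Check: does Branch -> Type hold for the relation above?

Yes

Branch=I36: row 1 → Type = C26 ✓
Branch=I85: rows 2, 10 → Type = C43, C43 ✓
Branch=I50: rows 3, 13 → Type = C48, C48 ✓
Branch=I74: rows 4, 5, 6 → Type = C18, C18, C18 ✓
Branch=I48: row 7 → Type = C43 ✓
Branch=I49: row 8 → Type = C55 ✓
Branch=I22: rows 9, 12 → Type = C74, C74 ✓
Branch=I60: row 11 → Type = C18 ✓
Branch=I71: row 14 → Type = C29 ✓
Every Branch value is associated with a single Type value, so Branch -> Type holds.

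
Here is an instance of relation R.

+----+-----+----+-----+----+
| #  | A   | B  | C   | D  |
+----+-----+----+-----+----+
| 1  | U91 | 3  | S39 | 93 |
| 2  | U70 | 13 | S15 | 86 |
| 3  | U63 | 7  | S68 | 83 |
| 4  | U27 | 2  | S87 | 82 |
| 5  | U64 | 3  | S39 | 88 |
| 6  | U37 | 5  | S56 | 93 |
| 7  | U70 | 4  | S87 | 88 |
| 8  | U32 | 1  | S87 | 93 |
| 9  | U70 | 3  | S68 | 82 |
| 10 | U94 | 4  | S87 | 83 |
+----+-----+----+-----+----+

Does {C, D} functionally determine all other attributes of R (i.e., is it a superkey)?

Yes

All 10 rows have distinct {C, D} values, so {C, D} → (all attributes) holds and {C, D} is a superkey.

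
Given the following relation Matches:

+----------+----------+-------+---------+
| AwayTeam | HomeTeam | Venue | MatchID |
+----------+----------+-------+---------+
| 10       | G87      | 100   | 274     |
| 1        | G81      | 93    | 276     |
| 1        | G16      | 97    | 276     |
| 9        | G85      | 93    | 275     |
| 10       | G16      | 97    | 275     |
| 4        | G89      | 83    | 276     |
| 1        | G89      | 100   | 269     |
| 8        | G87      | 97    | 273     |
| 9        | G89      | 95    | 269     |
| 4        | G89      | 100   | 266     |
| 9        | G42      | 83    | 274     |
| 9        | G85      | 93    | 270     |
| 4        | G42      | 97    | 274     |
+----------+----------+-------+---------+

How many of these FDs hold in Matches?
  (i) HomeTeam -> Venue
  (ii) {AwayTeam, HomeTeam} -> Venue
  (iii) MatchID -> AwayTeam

0

(i) HomeTeam -> Venue: HomeTeam=G87: 2 rows → Venue takes values {100, 97} — violation; HomeTeam=G89: 4 rows → Venue takes values {83, 100, 95} — violation; HomeTeam=G42: 2 rows → Venue takes values {83, 97} — violation — fails.
(ii) {AwayTeam, HomeTeam} -> Venue: (AwayTeam=4, HomeTeam=G89): 2 rows → Venue takes values {83, 100} — violation — fails.
(iii) MatchID -> AwayTeam: MatchID=274: 3 rows → AwayTeam takes values {10, 9, 4} — violation; MatchID=276: 3 rows → AwayTeam takes values {1, 4} — violation; MatchID=275: 2 rows → AwayTeam takes values {9, 10} — violation; MatchID=269: 2 rows → AwayTeam takes values {1, 9} — violation — fails.
None of the 3 dependencies hold.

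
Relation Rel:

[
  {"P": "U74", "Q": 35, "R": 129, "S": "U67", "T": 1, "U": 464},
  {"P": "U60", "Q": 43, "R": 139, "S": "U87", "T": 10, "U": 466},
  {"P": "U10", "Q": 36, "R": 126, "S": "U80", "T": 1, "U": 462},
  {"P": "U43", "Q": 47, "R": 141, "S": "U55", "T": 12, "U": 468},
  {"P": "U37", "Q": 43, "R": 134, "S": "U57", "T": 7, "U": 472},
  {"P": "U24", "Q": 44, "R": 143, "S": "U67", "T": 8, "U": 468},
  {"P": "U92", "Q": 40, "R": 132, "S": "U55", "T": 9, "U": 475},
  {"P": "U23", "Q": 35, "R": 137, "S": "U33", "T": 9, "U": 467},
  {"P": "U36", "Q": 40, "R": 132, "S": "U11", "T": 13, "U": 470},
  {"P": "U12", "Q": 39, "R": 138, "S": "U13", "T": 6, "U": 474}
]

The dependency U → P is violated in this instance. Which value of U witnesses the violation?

U=464: 1 row → P = U74 ✓
U=466: 1 row → P = U60 ✓
U=462: 1 row → P = U10 ✓
U=468: 2 rows → P takes values {U43, U24} — violation
U=472: 1 row → P = U37 ✓
U=475: 1 row → P = U92 ✓
U=467: 1 row → P = U23 ✓
U=470: 1 row → P = U36 ✓
U=474: 1 row → P = U12 ✓
The only U value with inconsistent P is U=468.

468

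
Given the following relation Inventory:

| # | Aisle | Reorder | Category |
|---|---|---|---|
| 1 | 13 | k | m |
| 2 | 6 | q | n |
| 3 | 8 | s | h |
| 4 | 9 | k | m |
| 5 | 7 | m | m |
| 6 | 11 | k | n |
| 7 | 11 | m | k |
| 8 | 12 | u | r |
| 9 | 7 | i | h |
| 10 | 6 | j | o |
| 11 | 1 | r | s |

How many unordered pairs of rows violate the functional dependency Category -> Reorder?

4

Category=m: violating pairs (1,5), (4,5) — 2 pairs.
Category=n: violating pairs (2,6) — 1 pair.
Category=h: violating pairs (3,9) — 1 pair.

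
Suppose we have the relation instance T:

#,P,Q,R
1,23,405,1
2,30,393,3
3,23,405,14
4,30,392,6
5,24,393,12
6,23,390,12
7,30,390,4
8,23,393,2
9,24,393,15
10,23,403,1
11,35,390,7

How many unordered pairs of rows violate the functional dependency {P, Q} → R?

(P=23, Q=405): violating pairs (1,3) — 1 pair.
(P=24, Q=393): violating pairs (5,9) — 1 pair.

2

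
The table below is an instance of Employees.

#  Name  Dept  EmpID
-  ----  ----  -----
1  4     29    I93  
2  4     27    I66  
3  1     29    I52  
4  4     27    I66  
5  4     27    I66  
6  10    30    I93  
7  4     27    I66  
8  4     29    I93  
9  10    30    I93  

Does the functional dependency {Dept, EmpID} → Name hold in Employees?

(Dept=29, EmpID=I93): rows 1, 8 → Name = 4, 4 ✓
(Dept=27, EmpID=I66): rows 2, 4, 5, 7 → Name = 4, 4, 4, 4 ✓
(Dept=29, EmpID=I52): row 3 → Name = 1 ✓
(Dept=30, EmpID=I93): rows 6, 9 → Name = 10, 10 ✓
Every {Dept, EmpID} value is associated with a single Name value, so {Dept, EmpID} → Name holds.

Yes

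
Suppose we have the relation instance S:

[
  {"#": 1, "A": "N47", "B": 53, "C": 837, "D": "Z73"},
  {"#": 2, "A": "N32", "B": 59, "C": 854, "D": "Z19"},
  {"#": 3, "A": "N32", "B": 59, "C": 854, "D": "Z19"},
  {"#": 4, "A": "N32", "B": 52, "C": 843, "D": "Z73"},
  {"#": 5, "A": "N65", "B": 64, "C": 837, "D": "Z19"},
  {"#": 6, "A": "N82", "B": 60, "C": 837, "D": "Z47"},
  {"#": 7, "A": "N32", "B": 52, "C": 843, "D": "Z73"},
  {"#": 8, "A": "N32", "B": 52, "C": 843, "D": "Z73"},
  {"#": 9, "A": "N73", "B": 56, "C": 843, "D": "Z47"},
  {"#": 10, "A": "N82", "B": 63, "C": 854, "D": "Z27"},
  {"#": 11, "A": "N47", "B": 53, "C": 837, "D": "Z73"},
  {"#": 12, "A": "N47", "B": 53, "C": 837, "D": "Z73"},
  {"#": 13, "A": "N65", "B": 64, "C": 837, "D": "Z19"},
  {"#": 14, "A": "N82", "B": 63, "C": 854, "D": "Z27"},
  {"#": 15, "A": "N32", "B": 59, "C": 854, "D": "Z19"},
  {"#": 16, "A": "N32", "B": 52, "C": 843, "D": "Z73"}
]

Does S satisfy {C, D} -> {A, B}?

Yes

(C=837, D=Z73): rows 1, 11, 12 → {A,B} = (N47, 53), (N47, 53), (N47, 53) ✓
(C=854, D=Z19): rows 2, 3, 15 → {A,B} = (N32, 59), (N32, 59), (N32, 59) ✓
(C=843, D=Z73): rows 4, 7, 8, 16 → {A,B} = (N32, 52), (N32, 52), (N32, 52), (N32, 52) ✓
(C=837, D=Z19): rows 5, 13 → {A,B} = (N65, 64), (N65, 64) ✓
(C=837, D=Z47): row 6 → {A,B} = (N82, 60) ✓
(C=843, D=Z47): row 9 → {A,B} = (N73, 56) ✓
(C=854, D=Z27): rows 10, 14 → {A,B} = (N82, 63), (N82, 63) ✓
Every {C, D} value is associated with a single {A, B} value, so {C, D} -> {A, B} holds.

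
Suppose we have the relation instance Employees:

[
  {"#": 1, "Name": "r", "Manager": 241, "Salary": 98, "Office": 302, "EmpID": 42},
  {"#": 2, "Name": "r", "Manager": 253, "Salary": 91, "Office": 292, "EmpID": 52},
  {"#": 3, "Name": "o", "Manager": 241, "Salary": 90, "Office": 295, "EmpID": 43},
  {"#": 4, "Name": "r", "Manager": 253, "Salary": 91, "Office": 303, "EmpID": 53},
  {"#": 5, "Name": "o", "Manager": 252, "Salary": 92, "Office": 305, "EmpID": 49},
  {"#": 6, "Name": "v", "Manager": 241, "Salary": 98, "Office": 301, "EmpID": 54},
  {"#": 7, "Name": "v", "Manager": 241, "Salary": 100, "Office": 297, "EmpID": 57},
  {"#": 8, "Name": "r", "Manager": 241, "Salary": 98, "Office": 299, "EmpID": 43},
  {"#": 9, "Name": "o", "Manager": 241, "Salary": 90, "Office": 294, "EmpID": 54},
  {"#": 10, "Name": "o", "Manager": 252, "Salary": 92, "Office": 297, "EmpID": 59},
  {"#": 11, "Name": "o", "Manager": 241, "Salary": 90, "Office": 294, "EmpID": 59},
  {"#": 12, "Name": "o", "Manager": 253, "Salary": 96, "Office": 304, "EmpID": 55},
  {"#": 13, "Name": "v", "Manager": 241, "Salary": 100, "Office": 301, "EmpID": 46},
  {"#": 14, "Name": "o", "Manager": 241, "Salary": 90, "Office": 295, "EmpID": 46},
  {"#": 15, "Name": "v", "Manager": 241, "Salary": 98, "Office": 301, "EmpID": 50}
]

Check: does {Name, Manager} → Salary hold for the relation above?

No

(Name=r, Manager=241): rows 1, 8 → Salary = 98, 98 ✓
(Name=r, Manager=253): rows 2, 4 → Salary = 91, 91 ✓
(Name=o, Manager=241): rows 3, 9, 11, 14 → Salary = 90, 90, 90, 90 ✓
(Name=o, Manager=252): rows 5, 10 → Salary = 92, 92 ✓
(Name=v, Manager=241): rows 6, 7, 13, 15 → Salary takes values {98, 100} — violation
(Name=o, Manager=253): row 12 → Salary = 96 ✓
Two rows agree on {Name, Manager} but differ on Salary, so {Name, Manager} → Salary does not hold.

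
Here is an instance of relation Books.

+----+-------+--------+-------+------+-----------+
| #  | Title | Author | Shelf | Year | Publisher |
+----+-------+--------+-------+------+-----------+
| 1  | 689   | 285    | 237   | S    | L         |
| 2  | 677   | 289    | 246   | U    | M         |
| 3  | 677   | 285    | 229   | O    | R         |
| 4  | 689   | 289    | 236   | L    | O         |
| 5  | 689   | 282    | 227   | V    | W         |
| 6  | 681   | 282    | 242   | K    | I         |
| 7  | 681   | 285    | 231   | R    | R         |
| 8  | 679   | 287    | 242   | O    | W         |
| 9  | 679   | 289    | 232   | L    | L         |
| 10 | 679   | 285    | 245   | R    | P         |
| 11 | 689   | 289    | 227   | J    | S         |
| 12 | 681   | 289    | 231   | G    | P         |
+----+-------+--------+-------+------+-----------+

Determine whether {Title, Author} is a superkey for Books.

Rows 4 and 11 have the same {Title, Author} value (Title=689, Author=289) but are distinct tuples, so {Title, Author} does not determine every attribute — not a superkey.

No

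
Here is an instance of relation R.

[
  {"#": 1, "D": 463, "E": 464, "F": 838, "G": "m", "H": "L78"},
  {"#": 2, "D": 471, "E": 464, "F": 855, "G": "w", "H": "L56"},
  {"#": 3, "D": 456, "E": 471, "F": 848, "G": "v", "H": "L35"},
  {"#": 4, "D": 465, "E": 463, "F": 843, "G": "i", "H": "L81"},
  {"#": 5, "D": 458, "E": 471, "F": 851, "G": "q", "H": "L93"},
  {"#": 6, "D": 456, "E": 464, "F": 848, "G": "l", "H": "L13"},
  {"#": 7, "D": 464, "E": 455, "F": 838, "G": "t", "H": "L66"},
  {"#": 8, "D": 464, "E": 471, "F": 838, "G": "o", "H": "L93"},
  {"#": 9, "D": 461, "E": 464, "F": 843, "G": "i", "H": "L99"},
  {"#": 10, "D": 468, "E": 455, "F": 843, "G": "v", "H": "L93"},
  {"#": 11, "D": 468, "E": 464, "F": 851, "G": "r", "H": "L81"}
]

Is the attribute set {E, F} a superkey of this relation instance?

All 11 rows have distinct {E, F} values, so {E, F} → (all attributes) holds and {E, F} is a superkey.

Yes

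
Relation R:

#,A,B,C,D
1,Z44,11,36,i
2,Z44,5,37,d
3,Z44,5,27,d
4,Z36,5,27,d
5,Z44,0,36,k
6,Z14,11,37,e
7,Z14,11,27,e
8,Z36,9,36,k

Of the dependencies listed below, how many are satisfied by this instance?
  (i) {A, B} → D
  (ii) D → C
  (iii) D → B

1

(i) {A, B} → D: every LHS value maps to a single RHS value — holds.
(ii) D → C: D=d: rows 2, 3, 4 → C takes values {37, 27} — violation; D=e: rows 6, 7 → C takes values {37, 27} — violation — fails.
(iii) D → B: D=k: rows 5, 8 → B takes values {0, 9} — violation — fails.
1 of the 3 dependencies holds.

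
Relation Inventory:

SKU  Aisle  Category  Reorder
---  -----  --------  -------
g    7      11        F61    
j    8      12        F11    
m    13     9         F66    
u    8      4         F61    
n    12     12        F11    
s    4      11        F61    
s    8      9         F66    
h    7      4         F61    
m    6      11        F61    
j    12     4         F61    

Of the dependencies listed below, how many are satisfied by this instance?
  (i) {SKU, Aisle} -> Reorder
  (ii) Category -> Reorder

(i) {SKU, Aisle} -> Reorder: every LHS value maps to a single RHS value — holds.
(ii) Category -> Reorder: every LHS value maps to a single RHS value — holds.
2 of the 2 dependencies hold.

2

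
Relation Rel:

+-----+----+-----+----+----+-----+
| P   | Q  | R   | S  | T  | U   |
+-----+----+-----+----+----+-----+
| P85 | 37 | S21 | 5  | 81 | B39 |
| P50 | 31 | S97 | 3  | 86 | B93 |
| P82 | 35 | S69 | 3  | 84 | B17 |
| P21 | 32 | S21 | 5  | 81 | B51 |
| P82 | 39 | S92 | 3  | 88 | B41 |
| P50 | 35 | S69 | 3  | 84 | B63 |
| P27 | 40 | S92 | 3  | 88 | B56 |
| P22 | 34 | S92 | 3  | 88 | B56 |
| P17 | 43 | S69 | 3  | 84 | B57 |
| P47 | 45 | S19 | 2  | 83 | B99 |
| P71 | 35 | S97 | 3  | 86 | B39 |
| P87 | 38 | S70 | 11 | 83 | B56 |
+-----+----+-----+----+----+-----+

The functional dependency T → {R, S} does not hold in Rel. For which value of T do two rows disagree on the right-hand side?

83

T=81: 2 rows → {R,S} = (S21, 5), (S21, 5) ✓
T=86: 2 rows → {R,S} = (S97, 3), (S97, 3) ✓
T=84: 3 rows → {R,S} = (S69, 3), (S69, 3), (S69, 3) ✓
T=88: 3 rows → {R,S} = (S92, 3), (S92, 3), (S92, 3) ✓
T=83: 2 rows → {R,S} takes values {(S19, 2), (S70, 11)} — violation
The only T value with inconsistent RHS is T=83.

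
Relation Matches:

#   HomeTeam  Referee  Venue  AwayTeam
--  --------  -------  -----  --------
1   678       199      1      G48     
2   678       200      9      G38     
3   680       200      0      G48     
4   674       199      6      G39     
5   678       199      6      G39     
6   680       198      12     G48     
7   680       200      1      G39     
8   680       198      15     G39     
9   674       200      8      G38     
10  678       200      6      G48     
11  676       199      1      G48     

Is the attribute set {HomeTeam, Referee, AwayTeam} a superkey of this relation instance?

Yes

All 11 rows have distinct {HomeTeam, Referee, AwayTeam} values, so {HomeTeam, Referee, AwayTeam} → (all attributes) holds and {HomeTeam, Referee, AwayTeam} is a superkey.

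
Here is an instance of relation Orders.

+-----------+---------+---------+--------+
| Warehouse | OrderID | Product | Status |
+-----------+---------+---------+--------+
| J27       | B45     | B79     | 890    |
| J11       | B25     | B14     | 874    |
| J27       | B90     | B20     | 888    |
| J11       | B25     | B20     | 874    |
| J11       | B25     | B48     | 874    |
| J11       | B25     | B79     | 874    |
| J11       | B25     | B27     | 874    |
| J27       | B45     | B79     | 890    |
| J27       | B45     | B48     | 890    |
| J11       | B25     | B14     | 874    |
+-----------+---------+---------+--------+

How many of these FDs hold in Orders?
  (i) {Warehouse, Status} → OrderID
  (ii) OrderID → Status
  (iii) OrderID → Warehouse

3

(i) {Warehouse, Status} → OrderID: every LHS value maps to a single RHS value — holds.
(ii) OrderID → Status: every LHS value maps to a single RHS value — holds.
(iii) OrderID → Warehouse: every LHS value maps to a single RHS value — holds.
3 of the 3 dependencies hold.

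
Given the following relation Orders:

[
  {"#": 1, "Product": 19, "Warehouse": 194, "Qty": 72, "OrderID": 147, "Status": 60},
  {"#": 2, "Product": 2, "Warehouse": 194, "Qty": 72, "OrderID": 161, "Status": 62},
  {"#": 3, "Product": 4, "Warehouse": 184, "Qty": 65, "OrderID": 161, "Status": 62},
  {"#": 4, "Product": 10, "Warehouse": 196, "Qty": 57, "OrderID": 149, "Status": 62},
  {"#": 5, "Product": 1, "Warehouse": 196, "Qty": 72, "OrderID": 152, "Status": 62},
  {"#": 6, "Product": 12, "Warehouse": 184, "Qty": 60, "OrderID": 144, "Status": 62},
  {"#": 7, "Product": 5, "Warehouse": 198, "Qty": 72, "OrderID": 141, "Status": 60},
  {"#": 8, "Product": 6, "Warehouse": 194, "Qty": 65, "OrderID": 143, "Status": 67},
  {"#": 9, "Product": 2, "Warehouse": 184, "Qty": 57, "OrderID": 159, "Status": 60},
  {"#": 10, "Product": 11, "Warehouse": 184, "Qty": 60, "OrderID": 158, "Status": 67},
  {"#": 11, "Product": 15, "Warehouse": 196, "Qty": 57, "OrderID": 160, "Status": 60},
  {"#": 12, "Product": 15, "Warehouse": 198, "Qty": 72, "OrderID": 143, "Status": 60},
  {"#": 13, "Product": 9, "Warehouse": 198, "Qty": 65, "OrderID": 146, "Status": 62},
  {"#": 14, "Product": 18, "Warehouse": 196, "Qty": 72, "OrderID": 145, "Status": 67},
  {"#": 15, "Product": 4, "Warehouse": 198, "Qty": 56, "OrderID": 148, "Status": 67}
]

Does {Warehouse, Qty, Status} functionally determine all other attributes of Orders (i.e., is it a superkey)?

Rows 7 and 12 have the same {Warehouse, Qty, Status} value (Warehouse=198, Qty=72, Status=60) but are distinct tuples, so {Warehouse, Qty, Status} does not determine every attribute — not a superkey.

No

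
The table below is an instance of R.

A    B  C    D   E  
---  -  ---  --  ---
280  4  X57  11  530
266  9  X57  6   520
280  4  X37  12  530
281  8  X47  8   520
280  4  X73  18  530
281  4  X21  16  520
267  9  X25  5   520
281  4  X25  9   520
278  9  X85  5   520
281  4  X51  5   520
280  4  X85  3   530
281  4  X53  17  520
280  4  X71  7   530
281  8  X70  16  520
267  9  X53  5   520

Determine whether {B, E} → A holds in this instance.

No

(B=4, E=530): 5 rows → A = 280, 280, 280, 280, 280 ✓
(B=9, E=520): 4 rows → A takes values {266, 267, 278} — violation
(B=8, E=520): 2 rows → A = 281, 281 ✓
(B=4, E=520): 4 rows → A = 281, 281, 281, 281 ✓
Two rows agree on {B, E} but differ on A, so {B, E} → A does not hold.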